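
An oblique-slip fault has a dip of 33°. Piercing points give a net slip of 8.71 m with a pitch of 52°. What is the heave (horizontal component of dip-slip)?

dip-slip = net slip × sin(rake) = 8.71 m × sin(52°) = 6.864 m
heave = dip-slip × cos(dip) = 6.864 × cos(33°) = 5.76 m

5.76 m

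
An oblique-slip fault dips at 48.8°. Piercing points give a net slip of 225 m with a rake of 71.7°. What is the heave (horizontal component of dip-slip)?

dip-slip = net slip × sin(rake) = 225 m × sin(71.7°) = 213.6 m
heave = dip-slip × cos(dip) = 213.6 × cos(48.8°) = 141 m

141 m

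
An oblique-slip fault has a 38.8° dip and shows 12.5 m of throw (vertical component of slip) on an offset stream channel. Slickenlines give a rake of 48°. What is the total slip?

dip-slip = throw / sin(dip) = 12.5 / sin(38.8°) = 19.95 m
net slip = dip-slip / sin(rake) = 19.95 / sin(48°) = 26.8 m

26.8 m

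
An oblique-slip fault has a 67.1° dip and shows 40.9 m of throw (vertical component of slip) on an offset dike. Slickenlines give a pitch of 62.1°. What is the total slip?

dip-slip = throw / sin(dip) = 40.9 / sin(67.1°) = 44.40 m
net slip = dip-slip / sin(rake) = 44.40 / sin(62.1°) = 50.2 m

50.2 m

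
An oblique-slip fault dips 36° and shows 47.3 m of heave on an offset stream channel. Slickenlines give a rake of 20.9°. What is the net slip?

dip-slip = heave / cos(dip) = 47.3 / cos(36°) = 58.47 m
net slip = dip-slip / sin(rake) = 58.47 / sin(20.9°) = 164 m

164 m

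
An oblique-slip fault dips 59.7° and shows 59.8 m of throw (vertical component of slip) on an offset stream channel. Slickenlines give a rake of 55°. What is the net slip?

84.6 m

dip-slip = throw / sin(dip) = 59.8 / sin(59.7°) = 69.26 m
net slip = dip-slip / sin(rake) = 69.26 / sin(55°) = 84.6 m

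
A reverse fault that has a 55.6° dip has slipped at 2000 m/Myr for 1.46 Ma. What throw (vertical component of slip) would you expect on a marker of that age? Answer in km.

dip-slip = rate × time = 2000 m/Myr × 1.46 Ma = 2920 m
throw = dip-slip × sin(dip) = 2920 × sin(55.6°) = 2410 m = 2.41 km

2.41 km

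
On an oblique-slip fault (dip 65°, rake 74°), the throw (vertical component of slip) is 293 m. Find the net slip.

336 m

dip-slip = throw / sin(dip) = 293 / sin(65°) = 323.3 m
net slip = dip-slip / sin(rake) = 323.3 / sin(74°) = 336 m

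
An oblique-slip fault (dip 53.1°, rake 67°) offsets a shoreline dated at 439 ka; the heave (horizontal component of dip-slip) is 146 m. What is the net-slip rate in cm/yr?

0.0602 cm/yr

dip-slip = heave / cos(dip) = 146 / cos(53.1°) = 243.2 m
net slip = dip-slip / sin(rake) = 243.2 / sin(67°) = 264.2 m
rate = 264.2 m / 439 ka = 0.000602 m/yr = 0.0602 cm/yr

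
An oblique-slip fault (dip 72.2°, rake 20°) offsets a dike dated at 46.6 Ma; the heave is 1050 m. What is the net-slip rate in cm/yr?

0.0216 cm/yr

dip-slip = heave / cos(dip) = 1050 / cos(72.2°) = 3435 m
net slip = dip-slip / sin(rake) = 3435 / sin(20°) = 10040 m
rate = 10040 m / 46.6 Ma = 0.000216 m/yr = 0.0216 cm/yr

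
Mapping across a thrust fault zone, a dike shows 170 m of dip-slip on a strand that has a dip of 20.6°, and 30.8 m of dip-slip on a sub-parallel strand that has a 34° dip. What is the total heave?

heave_A = 170 × cos(20.6°) = 159.1 m
heave_B = 30.8 × cos(34°) = 25.53 m
total = 159.1 + 25.53 = 185 m

185 m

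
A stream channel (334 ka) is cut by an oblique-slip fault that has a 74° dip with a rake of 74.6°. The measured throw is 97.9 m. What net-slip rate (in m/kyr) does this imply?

dip-slip = throw / sin(dip) = 97.9 / sin(74°) = 101.8 m
net slip = dip-slip / sin(rake) = 101.8 / sin(74.6°) = 105.6 m
rate = 105.6 m / 334 ka = 0.000316 m/yr = 0.316 m/kyr

0.316 m/kyr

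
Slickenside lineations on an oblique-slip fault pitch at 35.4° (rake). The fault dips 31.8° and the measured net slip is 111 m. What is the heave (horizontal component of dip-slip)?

dip-slip = net slip × sin(rake) = 111 m × sin(35.4°) = 64.30 m
heave = dip-slip × cos(dip) = 64.30 × cos(31.8°) = 54.6 m

54.6 m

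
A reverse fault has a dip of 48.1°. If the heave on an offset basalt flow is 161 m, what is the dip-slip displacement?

241 m

dip-slip = heave / cos(dip) = 161 / cos(48.1°) = 241 m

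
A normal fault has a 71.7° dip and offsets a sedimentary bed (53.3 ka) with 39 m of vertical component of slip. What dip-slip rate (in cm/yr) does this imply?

dip-slip = throw / sin(dip) = 39 m / sin(71.7°) = 41.08 m
rate = 41.08 m / 53.3 ka = 0.000771 m/yr = 0.0771 cm/yr

0.0771 cm/yr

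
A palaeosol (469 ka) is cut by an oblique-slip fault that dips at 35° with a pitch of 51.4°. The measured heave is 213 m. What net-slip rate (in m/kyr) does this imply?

0.709 m/kyr

dip-slip = heave / cos(dip) = 213 / cos(35°) = 260 m
net slip = dip-slip / sin(rake) = 260 / sin(51.4°) = 332.7 m
rate = 332.7 m / 469 ka = 0.000709 m/yr = 0.709 m/kyr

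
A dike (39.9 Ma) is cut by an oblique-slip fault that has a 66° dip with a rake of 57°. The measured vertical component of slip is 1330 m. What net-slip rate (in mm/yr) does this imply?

dip-slip = throw / sin(dip) = 1330 / sin(66°) = 1456 m
net slip = dip-slip / sin(rake) = 1456 / sin(57°) = 1736 m
rate = 1736 m / 39.9 Ma = 0.0000435 m/yr = 0.0435 mm/yr

0.0435 mm/yr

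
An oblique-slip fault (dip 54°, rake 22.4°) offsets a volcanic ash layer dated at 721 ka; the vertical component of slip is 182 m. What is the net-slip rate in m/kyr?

0.819 m/kyr

dip-slip = throw / sin(dip) = 182 / sin(54°) = 225 m
net slip = dip-slip / sin(rake) = 225 / sin(22.4°) = 590.3 m
rate = 590.3 m / 721 ka = 0.000819 m/yr = 0.819 m/kyr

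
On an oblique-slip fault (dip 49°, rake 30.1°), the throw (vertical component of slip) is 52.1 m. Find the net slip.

138 m

dip-slip = throw / sin(dip) = 52.1 / sin(49°) = 69.03 m
net slip = dip-slip / sin(rake) = 69.03 / sin(30.1°) = 138 m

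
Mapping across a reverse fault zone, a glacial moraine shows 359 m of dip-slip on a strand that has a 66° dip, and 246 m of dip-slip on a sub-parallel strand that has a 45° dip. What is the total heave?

heave_A = 359 × cos(66°) = 146 m
heave_B = 246 × cos(45°) = 173.9 m
total = 146 + 173.9 = 320 m

320 m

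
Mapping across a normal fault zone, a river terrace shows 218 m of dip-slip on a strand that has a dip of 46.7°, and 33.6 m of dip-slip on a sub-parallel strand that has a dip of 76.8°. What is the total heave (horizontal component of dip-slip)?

157 m

heave_A = 218 × cos(46.7°) = 149.5 m
heave_B = 33.6 × cos(76.8°) = 7.673 m
total = 149.5 + 7.673 = 157 m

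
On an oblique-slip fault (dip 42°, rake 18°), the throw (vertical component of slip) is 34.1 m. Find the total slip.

165 m

dip-slip = throw / sin(dip) = 34.1 / sin(42°) = 50.96 m
net slip = dip-slip / sin(rake) = 50.96 / sin(18°) = 165 m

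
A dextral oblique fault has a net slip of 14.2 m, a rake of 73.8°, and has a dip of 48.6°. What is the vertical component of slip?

10.2 m

dip-slip = net slip × sin(rake) = 14.2 m × sin(73.8°) = 13.64 m
throw = dip-slip × sin(dip) = 13.64 × sin(48.6°) = 10.2 m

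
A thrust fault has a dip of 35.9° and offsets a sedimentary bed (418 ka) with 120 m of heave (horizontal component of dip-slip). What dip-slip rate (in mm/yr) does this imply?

dip-slip = heave / cos(dip) = 120 m / cos(35.9°) = 148.1 m
rate = 148.1 m / 418 ka = 0.000354 m/yr = 0.354 mm/yr

0.354 mm/yr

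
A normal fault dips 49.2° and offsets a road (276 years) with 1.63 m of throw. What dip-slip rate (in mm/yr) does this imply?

7.80 mm/yr

dip-slip = throw / sin(dip) = 1.63 m / sin(49.2°) = 2.153 m
rate = 2.153 m / 276 years = 0.00780 m/yr = 7.80 mm/yr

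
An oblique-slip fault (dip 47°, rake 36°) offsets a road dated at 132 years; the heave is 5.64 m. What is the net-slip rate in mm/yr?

dip-slip = heave / cos(dip) = 5.64 / cos(47°) = 8.270 m
net slip = dip-slip / sin(rake) = 8.270 / sin(36°) = 14.07 m
rate = 14.07 m / 132 years = 0.107 m/yr = 107 mm/yr

107 mm/yr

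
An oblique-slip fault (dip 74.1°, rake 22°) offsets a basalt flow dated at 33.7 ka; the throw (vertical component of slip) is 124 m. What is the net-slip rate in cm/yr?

dip-slip = throw / sin(dip) = 124 / sin(74.1°) = 128.9 m
net slip = dip-slip / sin(rake) = 128.9 / sin(22°) = 344.2 m
rate = 344.2 m / 33.7 ka = 0.0102 m/yr = 1.02 cm/yr

1.02 cm/yr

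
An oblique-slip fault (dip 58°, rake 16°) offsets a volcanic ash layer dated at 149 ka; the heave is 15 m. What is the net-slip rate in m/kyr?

dip-slip = heave / cos(dip) = 15 / cos(58°) = 28.31 m
net slip = dip-slip / sin(rake) = 28.31 / sin(16°) = 102.7 m
rate = 102.7 m / 149 ka = 0.000689 m/yr = 0.689 m/kyr

0.689 m/kyr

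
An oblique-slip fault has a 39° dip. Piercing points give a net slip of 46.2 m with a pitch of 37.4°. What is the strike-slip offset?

36.7 m

strike-slip = net slip × cos(rake) = 46.2 m × cos(37.4°) = 36.7 m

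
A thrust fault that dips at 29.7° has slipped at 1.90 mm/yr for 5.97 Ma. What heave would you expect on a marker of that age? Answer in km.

dip-slip = rate × time = 1.90 mm/yr × 5.97 Ma = 11340 m
heave = dip-slip × cos(dip) = 11340 × cos(29.7°) = 9850 m = 9.85 km

9.85 km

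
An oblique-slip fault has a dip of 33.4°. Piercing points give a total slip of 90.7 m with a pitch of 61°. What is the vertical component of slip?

dip-slip = net slip × sin(rake) = 90.7 m × sin(61°) = 79.33 m
throw = dip-slip × sin(dip) = 79.33 × sin(33.4°) = 43.7 m

43.7 m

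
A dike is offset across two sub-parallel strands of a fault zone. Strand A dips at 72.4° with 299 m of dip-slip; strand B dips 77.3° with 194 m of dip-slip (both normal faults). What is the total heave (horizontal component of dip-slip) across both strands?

133 m

heave_A = 299 × cos(72.4°) = 90.41 m
heave_B = 194 × cos(77.3°) = 42.65 m
total = 90.41 + 42.65 = 133 m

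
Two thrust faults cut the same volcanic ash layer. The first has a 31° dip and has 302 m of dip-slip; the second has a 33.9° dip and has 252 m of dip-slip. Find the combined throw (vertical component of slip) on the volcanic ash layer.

throw_A = 302 × sin(31°) = 155.5 m
throw_B = 252 × sin(33.9°) = 140.6 m
total = 155.5 + 140.6 = 296 m

296 m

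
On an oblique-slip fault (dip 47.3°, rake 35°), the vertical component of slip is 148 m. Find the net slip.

351 m

dip-slip = throw / sin(dip) = 148 / sin(47.3°) = 201.4 m
net slip = dip-slip / sin(rake) = 201.4 / sin(35°) = 351 m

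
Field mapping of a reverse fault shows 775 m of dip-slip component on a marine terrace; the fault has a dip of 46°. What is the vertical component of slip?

throw = dip-slip × sin(dip) = 775 m × sin(46°) = 557 m

557 m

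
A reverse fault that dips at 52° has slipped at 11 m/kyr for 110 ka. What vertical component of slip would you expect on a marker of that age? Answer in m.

953 m

dip-slip = rate × time = 11 m/kyr × 110 ka = 1210 m
throw = dip-slip × sin(dip) = 1210 × sin(52°) = 953 m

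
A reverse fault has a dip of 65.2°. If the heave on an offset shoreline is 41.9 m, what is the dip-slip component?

99.9 m

dip-slip = heave / cos(dip) = 41.9 / cos(65.2°) = 99.9 m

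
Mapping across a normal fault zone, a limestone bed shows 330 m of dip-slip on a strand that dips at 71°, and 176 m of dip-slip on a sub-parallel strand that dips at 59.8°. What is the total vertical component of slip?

throw_A = 330 × sin(71°) = 312 m
throw_B = 176 × sin(59.8°) = 152.1 m
total = 312 + 152.1 = 464 m

464 m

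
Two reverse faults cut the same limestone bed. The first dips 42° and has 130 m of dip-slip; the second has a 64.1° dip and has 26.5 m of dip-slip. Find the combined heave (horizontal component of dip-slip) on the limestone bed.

108 m

heave_A = 130 × cos(42°) = 96.61 m
heave_B = 26.5 × cos(64.1°) = 11.58 m
total = 96.61 + 11.58 = 108 m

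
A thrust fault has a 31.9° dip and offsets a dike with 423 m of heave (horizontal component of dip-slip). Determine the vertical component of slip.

263 m

throw = heave × tan(dip) = 423 × tan(31.9°) = 263 m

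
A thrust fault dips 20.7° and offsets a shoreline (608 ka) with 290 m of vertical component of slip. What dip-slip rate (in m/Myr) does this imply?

1350 m/Myr

dip-slip = throw / sin(dip) = 290 m / sin(20.7°) = 820.4 m
rate = 820.4 m / 608 ka = 0.00135 m/yr = 1350 m/Myr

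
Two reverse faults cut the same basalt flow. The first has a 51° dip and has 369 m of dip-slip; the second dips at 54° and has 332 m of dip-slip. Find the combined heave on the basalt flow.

427 m

heave_A = 369 × cos(51°) = 232.2 m
heave_B = 332 × cos(54°) = 195.1 m
total = 232.2 + 195.1 = 427 m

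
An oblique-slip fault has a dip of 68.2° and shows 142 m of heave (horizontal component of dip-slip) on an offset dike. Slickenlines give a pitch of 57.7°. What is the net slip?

dip-slip = heave / cos(dip) = 142 / cos(68.2°) = 382.4 m
net slip = dip-slip / sin(rake) = 382.4 / sin(57.7°) = 452 m

452 m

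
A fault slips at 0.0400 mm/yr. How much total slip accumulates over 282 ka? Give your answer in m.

slip = rate × time = 0.0400 mm/yr × 282 ka = 11.3 m

11.3 m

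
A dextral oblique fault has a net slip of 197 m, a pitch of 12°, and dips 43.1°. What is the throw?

dip-slip = net slip × sin(rake) = 197 m × sin(12°) = 40.96 m
throw = dip-slip × sin(dip) = 40.96 × sin(43.1°) = 28 m

28 m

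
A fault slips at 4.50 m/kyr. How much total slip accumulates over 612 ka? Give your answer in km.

2.75 km

slip = rate × time = 4.50 m/kyr × 612 ka = 2750 m = 2.75 km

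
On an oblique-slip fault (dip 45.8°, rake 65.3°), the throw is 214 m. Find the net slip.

dip-slip = throw / sin(dip) = 214 / sin(45.8°) = 298.5 m
net slip = dip-slip / sin(rake) = 298.5 / sin(65.3°) = 329 m

329 m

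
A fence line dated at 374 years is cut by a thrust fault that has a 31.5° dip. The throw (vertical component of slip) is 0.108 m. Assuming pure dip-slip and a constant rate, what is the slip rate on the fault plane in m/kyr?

dip-slip = throw / sin(dip) = 0.108 m / sin(31.5°) = 0.2067 m
rate = 0.2067 m / 374 years = 0.000553 m/yr = 0.553 m/kyr

0.553 m/kyr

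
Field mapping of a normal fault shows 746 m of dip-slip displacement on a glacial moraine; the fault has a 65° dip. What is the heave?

heave = dip-slip × cos(dip) = 746 m × cos(65°) = 315 m

315 m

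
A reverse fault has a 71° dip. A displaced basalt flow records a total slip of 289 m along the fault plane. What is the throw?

273 m

throw = dip-slip × sin(dip) = 289 m × sin(71°) = 273 m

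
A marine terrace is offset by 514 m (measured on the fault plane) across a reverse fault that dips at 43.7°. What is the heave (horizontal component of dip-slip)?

372 m

heave = dip-slip × cos(dip) = 514 m × cos(43.7°) = 372 m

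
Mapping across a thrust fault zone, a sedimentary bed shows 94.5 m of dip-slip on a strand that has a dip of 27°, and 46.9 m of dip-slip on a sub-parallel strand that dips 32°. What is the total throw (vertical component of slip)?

throw_A = 94.5 × sin(27°) = 42.90 m
throw_B = 46.9 × sin(32°) = 24.85 m
total = 42.90 + 24.85 = 67.8 m

67.8 m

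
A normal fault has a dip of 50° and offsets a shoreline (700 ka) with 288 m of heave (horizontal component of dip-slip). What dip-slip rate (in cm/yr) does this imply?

0.0640 cm/yr

dip-slip = heave / cos(dip) = 288 m / cos(50°) = 448 m
rate = 448 m / 700 ka = 0.000640 m/yr = 0.0640 cm/yr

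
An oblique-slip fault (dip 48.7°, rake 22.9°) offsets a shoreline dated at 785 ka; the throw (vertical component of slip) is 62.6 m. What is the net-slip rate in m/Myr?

273 m/Myr

dip-slip = throw / sin(dip) = 62.6 / sin(48.7°) = 83.33 m
net slip = dip-slip / sin(rake) = 83.33 / sin(22.9°) = 214.1 m
rate = 214.1 m / 785 ka = 0.000273 m/yr = 273 m/Myr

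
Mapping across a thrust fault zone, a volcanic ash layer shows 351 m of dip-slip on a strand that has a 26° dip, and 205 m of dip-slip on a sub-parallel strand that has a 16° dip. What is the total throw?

210 m

throw_A = 351 × sin(26°) = 153.9 m
throw_B = 205 × sin(16°) = 56.51 m
total = 153.9 + 56.51 = 210 m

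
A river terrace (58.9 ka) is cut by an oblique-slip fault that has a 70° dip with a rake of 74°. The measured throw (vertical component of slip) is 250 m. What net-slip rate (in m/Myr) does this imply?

dip-slip = throw / sin(dip) = 250 / sin(70°) = 266 m
net slip = dip-slip / sin(rake) = 266 / sin(74°) = 276.8 m
rate = 276.8 m / 58.9 ka = 0.00470 m/yr = 4700 m/Myr

4700 m/Myr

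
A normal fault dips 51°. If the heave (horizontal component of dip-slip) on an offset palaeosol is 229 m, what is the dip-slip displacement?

dip-slip = heave / cos(dip) = 229 / cos(51°) = 364 m

364 m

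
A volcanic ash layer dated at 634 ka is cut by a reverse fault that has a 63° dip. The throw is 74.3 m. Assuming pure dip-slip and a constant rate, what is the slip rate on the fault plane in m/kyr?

dip-slip = throw / sin(dip) = 74.3 m / sin(63°) = 83.39 m
rate = 83.39 m / 634 ka = 0.000132 m/yr = 0.132 m/kyr

0.132 m/kyr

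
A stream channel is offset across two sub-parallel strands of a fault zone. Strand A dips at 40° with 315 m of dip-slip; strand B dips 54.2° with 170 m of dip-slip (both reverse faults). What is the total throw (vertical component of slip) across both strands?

throw_A = 315 × sin(40°) = 202.5 m
throw_B = 170 × sin(54.2°) = 137.9 m
total = 202.5 + 137.9 = 340 m

340 m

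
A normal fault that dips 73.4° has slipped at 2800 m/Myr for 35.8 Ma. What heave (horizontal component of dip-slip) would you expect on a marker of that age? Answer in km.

dip-slip = rate × time = 2800 m/Myr × 35.8 Ma = 100200 m
heave = dip-slip × cos(dip) = 100200 × cos(73.4°) = 28600 m = 28.6 km

28.6 km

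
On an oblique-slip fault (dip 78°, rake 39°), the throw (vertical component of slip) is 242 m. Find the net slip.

393 m

dip-slip = throw / sin(dip) = 242 / sin(78°) = 247.4 m
net slip = dip-slip / sin(rake) = 247.4 / sin(39°) = 393 m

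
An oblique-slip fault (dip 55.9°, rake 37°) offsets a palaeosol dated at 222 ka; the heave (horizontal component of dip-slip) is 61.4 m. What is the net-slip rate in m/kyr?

dip-slip = heave / cos(dip) = 61.4 / cos(55.9°) = 109.5 m
net slip = dip-slip / sin(rake) = 109.5 / sin(37°) = 182 m
rate = 182 m / 222 ka = 0.000820 m/yr = 0.820 m/kyr

0.820 m/kyr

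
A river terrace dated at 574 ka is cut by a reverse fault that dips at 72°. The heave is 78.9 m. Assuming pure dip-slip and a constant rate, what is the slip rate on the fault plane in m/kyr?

0.445 m/kyr

dip-slip = heave / cos(dip) = 78.9 m / cos(72°) = 255.3 m
rate = 255.3 m / 574 ka = 0.000445 m/yr = 0.445 m/kyr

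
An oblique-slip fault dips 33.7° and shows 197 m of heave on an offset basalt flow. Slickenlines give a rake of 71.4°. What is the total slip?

250 m

dip-slip = heave / cos(dip) = 197 / cos(33.7°) = 236.8 m
net slip = dip-slip / sin(rake) = 236.8 / sin(71.4°) = 250 m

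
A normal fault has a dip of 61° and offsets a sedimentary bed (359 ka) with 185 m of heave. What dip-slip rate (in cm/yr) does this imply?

dip-slip = heave / cos(dip) = 185 m / cos(61°) = 381.6 m
rate = 381.6 m / 359 ka = 0.00106 m/yr = 0.106 cm/yr

0.106 cm/yr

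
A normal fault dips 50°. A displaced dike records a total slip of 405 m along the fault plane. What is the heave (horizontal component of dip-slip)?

heave = dip-slip × cos(dip) = 405 m × cos(50°) = 260 m

260 m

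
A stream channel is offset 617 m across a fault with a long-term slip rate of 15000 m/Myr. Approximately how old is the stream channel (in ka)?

age = offset / rate = 617 m / (15000 m/Myr) = 41100 yr = 41.1 ka

41.1 ka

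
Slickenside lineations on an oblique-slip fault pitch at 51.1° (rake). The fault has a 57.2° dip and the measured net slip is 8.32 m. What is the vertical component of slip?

5.44 m

dip-slip = net slip × sin(rake) = 8.32 m × sin(51.1°) = 6.475 m
throw = dip-slip × sin(dip) = 6.475 × sin(57.2°) = 5.44 m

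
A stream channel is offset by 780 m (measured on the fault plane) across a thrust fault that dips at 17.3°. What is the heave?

heave = dip-slip × cos(dip) = 780 m × cos(17.3°) = 745 m

745 m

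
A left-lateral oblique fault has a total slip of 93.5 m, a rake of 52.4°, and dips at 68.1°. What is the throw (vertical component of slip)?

dip-slip = net slip × sin(rake) = 93.5 m × sin(52.4°) = 74.08 m
throw = dip-slip × sin(dip) = 74.08 × sin(68.1°) = 68.7 m

68.7 m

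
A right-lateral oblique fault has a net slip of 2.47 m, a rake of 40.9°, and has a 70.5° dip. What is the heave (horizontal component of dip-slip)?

dip-slip = net slip × sin(rake) = 2.47 m × sin(40.9°) = 1.617 m
heave = dip-slip × cos(dip) = 1.617 × cos(70.5°) = 0.540 m

0.540 m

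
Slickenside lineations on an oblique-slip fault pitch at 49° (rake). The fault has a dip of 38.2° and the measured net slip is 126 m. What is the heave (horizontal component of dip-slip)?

dip-slip = net slip × sin(rake) = 126 m × sin(49°) = 95.09 m
heave = dip-slip × cos(dip) = 95.09 × cos(38.2°) = 74.7 m

74.7 m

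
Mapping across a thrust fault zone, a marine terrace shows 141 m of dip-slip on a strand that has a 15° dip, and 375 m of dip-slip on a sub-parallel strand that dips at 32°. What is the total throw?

throw_A = 141 × sin(15°) = 36.49 m
throw_B = 375 × sin(32°) = 198.7 m
total = 36.49 + 198.7 = 235 m

235 m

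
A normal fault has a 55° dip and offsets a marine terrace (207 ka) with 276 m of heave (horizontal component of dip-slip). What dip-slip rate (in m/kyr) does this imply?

dip-slip = heave / cos(dip) = 276 m / cos(55°) = 481.2 m
rate = 481.2 m / 207 ka = 0.00232 m/yr = 2.32 m/kyr

2.32 m/kyr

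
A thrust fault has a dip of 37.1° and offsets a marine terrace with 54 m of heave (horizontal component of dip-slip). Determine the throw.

throw = heave × tan(dip) = 54 × tan(37.1°) = 40.8 m

40.8 m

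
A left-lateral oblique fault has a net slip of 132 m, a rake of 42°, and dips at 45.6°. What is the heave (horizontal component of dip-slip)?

dip-slip = net slip × sin(rake) = 132 m × sin(42°) = 88.33 m
heave = dip-slip × cos(dip) = 88.33 × cos(45.6°) = 61.8 m

61.8 m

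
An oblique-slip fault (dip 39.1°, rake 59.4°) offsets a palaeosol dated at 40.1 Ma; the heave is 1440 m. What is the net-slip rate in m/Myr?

dip-slip = heave / cos(dip) = 1440 / cos(39.1°) = 1856 m
net slip = dip-slip / sin(rake) = 1856 / sin(59.4°) = 2156 m
rate = 2156 m / 40.1 Ma = 0.0000538 m/yr = 53.8 m/Myr

53.8 m/Myr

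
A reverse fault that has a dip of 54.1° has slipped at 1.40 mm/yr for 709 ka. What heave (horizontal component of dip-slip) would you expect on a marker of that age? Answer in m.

582 m

dip-slip = rate × time = 1.40 mm/yr × 709 ka = 992.6 m
heave = dip-slip × cos(dip) = 992.6 × cos(54.1°) = 582 m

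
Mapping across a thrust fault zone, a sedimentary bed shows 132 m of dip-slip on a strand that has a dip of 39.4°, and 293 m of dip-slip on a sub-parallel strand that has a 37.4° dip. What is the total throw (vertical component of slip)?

throw_A = 132 × sin(39.4°) = 83.78 m
throw_B = 293 × sin(37.4°) = 178 m
total = 83.78 + 178 = 262 m

262 m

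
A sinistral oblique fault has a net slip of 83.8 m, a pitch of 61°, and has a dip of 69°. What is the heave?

26.3 m

dip-slip = net slip × sin(rake) = 83.8 m × sin(61°) = 73.29 m
heave = dip-slip × cos(dip) = 73.29 × cos(69°) = 26.3 m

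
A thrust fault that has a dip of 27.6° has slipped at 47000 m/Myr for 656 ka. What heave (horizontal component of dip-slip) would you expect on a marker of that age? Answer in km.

27.3 km

dip-slip = rate × time = 47000 m/Myr × 656 ka = 30830 m
heave = dip-slip × cos(dip) = 30830 × cos(27.6°) = 27300 m = 27.3 km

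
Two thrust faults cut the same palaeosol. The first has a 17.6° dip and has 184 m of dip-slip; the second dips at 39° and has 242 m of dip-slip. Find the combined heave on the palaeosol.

363 m

heave_A = 184 × cos(17.6°) = 175.4 m
heave_B = 242 × cos(39°) = 188.1 m
total = 175.4 + 188.1 = 363 m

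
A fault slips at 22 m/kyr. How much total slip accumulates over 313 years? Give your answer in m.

6.89 m

slip = rate × time = 22 m/kyr × 313 years = 6.89 m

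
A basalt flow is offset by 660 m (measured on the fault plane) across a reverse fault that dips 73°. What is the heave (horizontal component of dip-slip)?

heave = dip-slip × cos(dip) = 660 m × cos(73°) = 193 m

193 m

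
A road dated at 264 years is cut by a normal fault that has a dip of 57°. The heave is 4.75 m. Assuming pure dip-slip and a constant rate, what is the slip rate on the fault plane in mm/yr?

33 mm/yr

dip-slip = heave / cos(dip) = 4.75 m / cos(57°) = 8.721 m
rate = 8.721 m / 264 years = 0.0330 m/yr = 33 mm/yr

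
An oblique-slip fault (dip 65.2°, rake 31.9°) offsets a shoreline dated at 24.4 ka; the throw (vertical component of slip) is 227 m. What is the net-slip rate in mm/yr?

dip-slip = throw / sin(dip) = 227 / sin(65.2°) = 250.1 m
net slip = dip-slip / sin(rake) = 250.1 / sin(31.9°) = 473.2 m
rate = 473.2 m / 24.4 ka = 0.0194 m/yr = 19.4 mm/yr

19.4 mm/yr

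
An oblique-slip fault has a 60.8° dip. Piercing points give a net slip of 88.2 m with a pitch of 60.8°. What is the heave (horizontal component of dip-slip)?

dip-slip = net slip × sin(rake) = 88.2 m × sin(60.8°) = 76.99 m
heave = dip-slip × cos(dip) = 76.99 × cos(60.8°) = 37.6 m

37.6 m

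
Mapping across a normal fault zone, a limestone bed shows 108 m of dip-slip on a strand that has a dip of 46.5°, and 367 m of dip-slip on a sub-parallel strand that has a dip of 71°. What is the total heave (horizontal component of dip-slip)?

heave_A = 108 × cos(46.5°) = 74.34 m
heave_B = 367 × cos(71°) = 119.5 m
total = 74.34 + 119.5 = 194 m

194 m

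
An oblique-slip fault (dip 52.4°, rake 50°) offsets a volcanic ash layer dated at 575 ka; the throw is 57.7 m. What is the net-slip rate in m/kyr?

dip-slip = throw / sin(dip) = 57.7 / sin(52.4°) = 72.83 m
net slip = dip-slip / sin(rake) = 72.83 / sin(50°) = 95.07 m
rate = 95.07 m / 575 ka = 0.000165 m/yr = 0.165 m/kyr

0.165 m/kyr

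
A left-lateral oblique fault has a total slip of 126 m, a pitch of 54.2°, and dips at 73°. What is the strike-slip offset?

strike-slip = net slip × cos(rake) = 126 m × cos(54.2°) = 73.7 m

73.7 m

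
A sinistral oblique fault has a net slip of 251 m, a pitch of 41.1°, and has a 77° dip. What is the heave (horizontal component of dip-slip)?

37.1 m

dip-slip = net slip × sin(rake) = 251 m × sin(41.1°) = 165 m
heave = dip-slip × cos(dip) = 165 × cos(77°) = 37.1 m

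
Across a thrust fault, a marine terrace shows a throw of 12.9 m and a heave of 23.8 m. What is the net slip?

net slip = √(throw² + heave²) = √(12.9² + 23.8²) = 27.1 m

27.1 m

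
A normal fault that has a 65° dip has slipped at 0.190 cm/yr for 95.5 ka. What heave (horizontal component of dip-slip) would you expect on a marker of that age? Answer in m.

dip-slip = rate × time = 0.190 cm/yr × 95.5 ka = 181.4 m
heave = dip-slip × cos(dip) = 181.4 × cos(65°) = 76.7 m

76.7 m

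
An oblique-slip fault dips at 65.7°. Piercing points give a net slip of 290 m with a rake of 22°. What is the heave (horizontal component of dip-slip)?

44.7 m

dip-slip = net slip × sin(rake) = 290 m × sin(22°) = 108.6 m
heave = dip-slip × cos(dip) = 108.6 × cos(65.7°) = 44.7 m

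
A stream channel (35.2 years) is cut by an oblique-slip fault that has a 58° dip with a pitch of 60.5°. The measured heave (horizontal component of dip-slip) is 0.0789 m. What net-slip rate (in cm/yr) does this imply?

0.486 cm/yr

dip-slip = heave / cos(dip) = 0.0789 / cos(58°) = 0.1489 m
net slip = dip-slip / sin(rake) = 0.1489 / sin(60.5°) = 0.1711 m
rate = 0.1711 m / 35.2 years = 0.00486 m/yr = 0.486 cm/yr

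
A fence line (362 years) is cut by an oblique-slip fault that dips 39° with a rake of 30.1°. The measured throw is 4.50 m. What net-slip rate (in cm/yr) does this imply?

3.94 cm/yr

dip-slip = throw / sin(dip) = 4.50 / sin(39°) = 7.151 m
net slip = dip-slip / sin(rake) = 7.151 / sin(30.1°) = 14.26 m
rate = 14.26 m / 362 years = 0.0394 m/yr = 3.94 cm/yr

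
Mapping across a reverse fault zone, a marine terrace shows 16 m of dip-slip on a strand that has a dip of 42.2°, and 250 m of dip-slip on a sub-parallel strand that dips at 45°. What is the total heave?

heave_A = 16 × cos(42.2°) = 11.85 m
heave_B = 250 × cos(45°) = 176.8 m
total = 11.85 + 176.8 = 189 m

189 m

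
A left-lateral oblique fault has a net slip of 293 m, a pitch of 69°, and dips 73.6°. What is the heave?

dip-slip = net slip × sin(rake) = 293 m × sin(69°) = 273.5 m
heave = dip-slip × cos(dip) = 273.5 × cos(73.6°) = 77.2 m

77.2 m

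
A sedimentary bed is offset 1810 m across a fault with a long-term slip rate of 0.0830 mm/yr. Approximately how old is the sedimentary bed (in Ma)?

21.8 Ma

age = offset / rate = 1810 m / (0.0830 mm/yr) = 2.18e+07 yr = 21.8 Ma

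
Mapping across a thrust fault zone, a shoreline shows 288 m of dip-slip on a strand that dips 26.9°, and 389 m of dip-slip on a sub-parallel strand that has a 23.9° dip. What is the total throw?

288 m

throw_A = 288 × sin(26.9°) = 130.3 m
throw_B = 389 × sin(23.9°) = 157.6 m
total = 130.3 + 157.6 = 288 m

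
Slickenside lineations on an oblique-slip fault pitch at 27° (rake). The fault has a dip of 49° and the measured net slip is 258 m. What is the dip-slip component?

dip-slip = net slip × sin(rake) = 258 m × sin(27°) = 117 m

117 m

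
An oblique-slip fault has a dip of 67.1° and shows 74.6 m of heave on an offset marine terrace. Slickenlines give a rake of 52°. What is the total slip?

243 m

dip-slip = heave / cos(dip) = 74.6 / cos(67.1°) = 191.7 m
net slip = dip-slip / sin(rake) = 191.7 / sin(52°) = 243 m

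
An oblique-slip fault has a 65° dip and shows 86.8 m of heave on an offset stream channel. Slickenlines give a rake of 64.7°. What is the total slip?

dip-slip = heave / cos(dip) = 86.8 / cos(65°) = 205.4 m
net slip = dip-slip / sin(rake) = 205.4 / sin(64.7°) = 227 m

227 m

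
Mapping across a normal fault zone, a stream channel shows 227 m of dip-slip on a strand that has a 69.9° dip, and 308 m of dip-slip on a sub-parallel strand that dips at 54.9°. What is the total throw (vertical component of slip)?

throw_A = 227 × sin(69.9°) = 213.2 m
throw_B = 308 × sin(54.9°) = 252 m
total = 213.2 + 252 = 465 m

465 m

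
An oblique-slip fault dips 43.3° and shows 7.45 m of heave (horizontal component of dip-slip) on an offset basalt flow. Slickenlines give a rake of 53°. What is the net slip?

12.8 m

dip-slip = heave / cos(dip) = 7.45 / cos(43.3°) = 10.24 m
net slip = dip-slip / sin(rake) = 10.24 / sin(53°) = 12.8 m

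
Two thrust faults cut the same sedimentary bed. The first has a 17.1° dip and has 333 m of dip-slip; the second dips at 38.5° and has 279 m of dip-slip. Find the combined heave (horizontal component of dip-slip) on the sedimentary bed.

heave_A = 333 × cos(17.1°) = 318.3 m
heave_B = 279 × cos(38.5°) = 218.3 m
total = 318.3 + 218.3 = 537 m

537 m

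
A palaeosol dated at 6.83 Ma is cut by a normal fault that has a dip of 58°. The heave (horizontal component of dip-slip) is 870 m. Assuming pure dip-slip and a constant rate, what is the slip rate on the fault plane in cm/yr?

dip-slip = heave / cos(dip) = 870 m / cos(58°) = 1642 m
rate = 1642 m / 6.83 Ma = 0.000240 m/yr = 0.0240 cm/yr

0.0240 cm/yr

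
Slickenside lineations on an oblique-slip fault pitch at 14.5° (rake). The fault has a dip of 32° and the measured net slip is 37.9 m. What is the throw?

dip-slip = net slip × sin(rake) = 37.9 m × sin(14.5°) = 9.489 m
throw = dip-slip × sin(dip) = 9.489 × sin(32°) = 5.03 m

5.03 m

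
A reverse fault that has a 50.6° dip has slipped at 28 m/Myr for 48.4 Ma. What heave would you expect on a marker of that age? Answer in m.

860 m

dip-slip = rate × time = 28 m/Myr × 48.4 Ma = 1355 m
heave = dip-slip × cos(dip) = 1355 × cos(50.6°) = 860 m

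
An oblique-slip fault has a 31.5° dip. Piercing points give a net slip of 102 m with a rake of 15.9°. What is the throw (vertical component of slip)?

dip-slip = net slip × sin(rake) = 102 m × sin(15.9°) = 27.94 m
throw = dip-slip × sin(dip) = 27.94 × sin(31.5°) = 14.6 m

14.6 m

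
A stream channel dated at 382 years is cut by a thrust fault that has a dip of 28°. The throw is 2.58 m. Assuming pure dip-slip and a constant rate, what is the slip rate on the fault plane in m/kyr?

14.4 m/kyr

dip-slip = throw / sin(dip) = 2.58 m / sin(28°) = 5.496 m
rate = 5.496 m / 382 years = 0.0144 m/yr = 14.4 m/kyr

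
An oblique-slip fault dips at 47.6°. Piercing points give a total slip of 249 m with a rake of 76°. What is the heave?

dip-slip = net slip × sin(rake) = 249 m × sin(76°) = 241.6 m
heave = dip-slip × cos(dip) = 241.6 × cos(47.6°) = 163 m

163 m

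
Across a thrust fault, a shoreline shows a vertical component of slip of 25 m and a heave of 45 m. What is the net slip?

51.5 m

net slip = √(throw² + heave²) = √(25² + 45²) = 51.5 m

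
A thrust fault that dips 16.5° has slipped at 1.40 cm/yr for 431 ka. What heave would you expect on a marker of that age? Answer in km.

dip-slip = rate × time = 1.40 cm/yr × 431 ka = 6034 m
heave = dip-slip × cos(dip) = 6034 × cos(16.5°) = 5790 m = 5.79 km

5.79 km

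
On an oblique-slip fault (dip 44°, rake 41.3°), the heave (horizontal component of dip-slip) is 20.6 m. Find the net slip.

43.4 m

dip-slip = heave / cos(dip) = 20.6 / cos(44°) = 28.64 m
net slip = dip-slip / sin(rake) = 28.64 / sin(41.3°) = 43.4 m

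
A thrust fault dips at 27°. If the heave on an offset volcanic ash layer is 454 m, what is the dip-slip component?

510 m

dip-slip = heave / cos(dip) = 454 / cos(27°) = 510 m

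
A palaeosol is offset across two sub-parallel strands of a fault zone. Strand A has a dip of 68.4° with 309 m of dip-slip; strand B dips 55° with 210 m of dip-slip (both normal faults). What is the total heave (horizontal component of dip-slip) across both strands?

heave_A = 309 × cos(68.4°) = 113.8 m
heave_B = 210 × cos(55°) = 120.5 m
total = 113.8 + 120.5 = 234 m

234 m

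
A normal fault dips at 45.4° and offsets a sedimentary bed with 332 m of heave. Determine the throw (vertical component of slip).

337 m

throw = heave × tan(dip) = 332 × tan(45.4°) = 337 m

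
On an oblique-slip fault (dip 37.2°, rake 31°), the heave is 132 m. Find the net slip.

322 m

dip-slip = heave / cos(dip) = 132 / cos(37.2°) = 165.7 m
net slip = dip-slip / sin(rake) = 165.7 / sin(31°) = 322 m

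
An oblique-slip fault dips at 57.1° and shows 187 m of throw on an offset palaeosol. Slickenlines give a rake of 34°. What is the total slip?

398 m

dip-slip = throw / sin(dip) = 187 / sin(57.1°) = 222.7 m
net slip = dip-slip / sin(rake) = 222.7 / sin(34°) = 398 m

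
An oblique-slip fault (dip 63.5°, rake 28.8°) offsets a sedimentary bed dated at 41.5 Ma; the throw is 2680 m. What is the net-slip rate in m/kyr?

dip-slip = throw / sin(dip) = 2680 / sin(63.5°) = 2995 m
net slip = dip-slip / sin(rake) = 2995 / sin(28.8°) = 6216 m
rate = 6216 m / 41.5 Ma = 0.000150 m/yr = 0.150 m/kyr

0.150 m/kyr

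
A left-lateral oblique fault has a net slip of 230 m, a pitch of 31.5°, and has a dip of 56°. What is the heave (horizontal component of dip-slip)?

dip-slip = net slip × sin(rake) = 230 m × sin(31.5°) = 120.2 m
heave = dip-slip × cos(dip) = 120.2 × cos(56°) = 67.2 m

67.2 m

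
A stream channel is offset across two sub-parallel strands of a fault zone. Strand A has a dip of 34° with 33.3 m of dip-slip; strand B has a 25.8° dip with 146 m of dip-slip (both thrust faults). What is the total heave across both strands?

159 m

heave_A = 33.3 × cos(34°) = 27.61 m
heave_B = 146 × cos(25.8°) = 131.4 m
total = 27.61 + 131.4 = 159 m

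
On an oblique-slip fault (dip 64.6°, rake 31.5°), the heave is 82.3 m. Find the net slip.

367 m

dip-slip = heave / cos(dip) = 82.3 / cos(64.6°) = 191.9 m
net slip = dip-slip / sin(rake) = 191.9 / sin(31.5°) = 367 m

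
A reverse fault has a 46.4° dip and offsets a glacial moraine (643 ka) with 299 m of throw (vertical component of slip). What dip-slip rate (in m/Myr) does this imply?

642 m/Myr

dip-slip = throw / sin(dip) = 299 m / sin(46.4°) = 412.9 m
rate = 412.9 m / 643 ka = 0.000642 m/yr = 642 m/Myr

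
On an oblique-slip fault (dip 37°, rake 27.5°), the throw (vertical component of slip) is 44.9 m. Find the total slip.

dip-slip = throw / sin(dip) = 44.9 / sin(37°) = 74.61 m
net slip = dip-slip / sin(rake) = 74.61 / sin(27.5°) = 162 m

162 m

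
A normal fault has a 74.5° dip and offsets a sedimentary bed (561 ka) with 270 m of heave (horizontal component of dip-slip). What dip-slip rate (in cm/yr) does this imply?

dip-slip = heave / cos(dip) = 270 m / cos(74.5°) = 1010 m
rate = 1010 m / 561 ka = 0.00180 m/yr = 0.180 cm/yr

0.180 cm/yr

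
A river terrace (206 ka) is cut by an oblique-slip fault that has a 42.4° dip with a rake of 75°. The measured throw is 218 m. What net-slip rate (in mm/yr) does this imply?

dip-slip = throw / sin(dip) = 218 / sin(42.4°) = 323.3 m
net slip = dip-slip / sin(rake) = 323.3 / sin(75°) = 334.7 m
rate = 334.7 m / 206 ka = 0.00162 m/yr = 1.62 mm/yr

1.62 mm/yr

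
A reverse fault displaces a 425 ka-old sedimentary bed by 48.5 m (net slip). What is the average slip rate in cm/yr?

rate = 48.5 m / 425 ka = 0.000114 m/yr = 0.0114 cm/yr

0.0114 cm/yr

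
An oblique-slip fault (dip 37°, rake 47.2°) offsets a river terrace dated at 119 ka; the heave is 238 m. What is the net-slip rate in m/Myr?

3410 m/Myr

dip-slip = heave / cos(dip) = 238 / cos(37°) = 298 m
net slip = dip-slip / sin(rake) = 298 / sin(47.2°) = 406.2 m
rate = 406.2 m / 119 ka = 0.00341 m/yr = 3410 m/Myr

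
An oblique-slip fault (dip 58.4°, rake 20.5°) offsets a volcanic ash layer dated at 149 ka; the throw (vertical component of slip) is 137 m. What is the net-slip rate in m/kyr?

3.08 m/kyr

dip-slip = throw / sin(dip) = 137 / sin(58.4°) = 160.8 m
net slip = dip-slip / sin(rake) = 160.8 / sin(20.5°) = 459.3 m
rate = 459.3 m / 149 ka = 0.00308 m/yr = 3.08 m/kyr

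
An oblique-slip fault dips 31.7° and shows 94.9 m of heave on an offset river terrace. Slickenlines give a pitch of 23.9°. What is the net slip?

275 m

dip-slip = heave / cos(dip) = 94.9 / cos(31.7°) = 111.5 m
net slip = dip-slip / sin(rake) = 111.5 / sin(23.9°) = 275 m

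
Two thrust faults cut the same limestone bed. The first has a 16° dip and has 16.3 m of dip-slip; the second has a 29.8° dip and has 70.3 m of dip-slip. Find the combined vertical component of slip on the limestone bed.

throw_A = 16.3 × sin(16°) = 4.493 m
throw_B = 70.3 × sin(29.8°) = 34.94 m
total = 4.493 + 34.94 = 39.4 m

39.4 m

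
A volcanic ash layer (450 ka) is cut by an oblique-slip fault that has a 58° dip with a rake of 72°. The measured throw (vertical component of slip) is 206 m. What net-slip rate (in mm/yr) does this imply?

dip-slip = throw / sin(dip) = 206 / sin(58°) = 242.9 m
net slip = dip-slip / sin(rake) = 242.9 / sin(72°) = 255.4 m
rate = 255.4 m / 450 ka = 0.000568 m/yr = 0.568 mm/yr

0.568 mm/yr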